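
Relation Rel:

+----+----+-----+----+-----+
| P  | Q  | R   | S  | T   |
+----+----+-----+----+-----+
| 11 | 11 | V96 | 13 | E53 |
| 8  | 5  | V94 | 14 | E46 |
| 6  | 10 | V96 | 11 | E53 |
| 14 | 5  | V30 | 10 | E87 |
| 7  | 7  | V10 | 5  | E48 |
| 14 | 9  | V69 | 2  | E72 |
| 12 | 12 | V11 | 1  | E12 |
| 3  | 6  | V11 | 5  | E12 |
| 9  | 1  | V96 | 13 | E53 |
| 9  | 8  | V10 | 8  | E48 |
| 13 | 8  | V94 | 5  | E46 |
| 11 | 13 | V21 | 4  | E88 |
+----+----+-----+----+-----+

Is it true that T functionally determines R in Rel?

Yes

T=E53: 3 rows → R = V96, V96, V96 ✓
T=E46: 2 rows → R = V94, V94 ✓
T=E87: 1 row → R = V30 ✓
T=E48: 2 rows → R = V10, V10 ✓
T=E72: 1 row → R = V69 ✓
T=E12: 2 rows → R = V11, V11 ✓
T=E88: 1 row → R = V21 ✓
Every T value is associated with a single R value, so T -> R holds.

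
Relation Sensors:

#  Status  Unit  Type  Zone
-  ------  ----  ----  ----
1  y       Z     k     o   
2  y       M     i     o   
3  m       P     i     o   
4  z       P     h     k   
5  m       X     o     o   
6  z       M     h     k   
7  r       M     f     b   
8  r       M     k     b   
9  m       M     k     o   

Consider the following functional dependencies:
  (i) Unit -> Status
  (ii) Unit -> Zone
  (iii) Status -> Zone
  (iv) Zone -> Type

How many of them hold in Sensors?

1

(i) Unit -> Status: Unit=M: rows 2, 6, 7, 8, 9 → Status takes values {y, z, r, m} — violation; Unit=P: rows 3, 4 → Status takes values {m, z} — violation — fails.
(ii) Unit -> Zone: Unit=M: rows 2, 6, 7, 8, 9 → Zone takes values {o, k, b} — violation; Unit=P: rows 3, 4 → Zone takes values {o, k} — violation — fails.
(iii) Status -> Zone: every LHS value maps to a single RHS value — holds.
(iv) Zone -> Type: Zone=o: rows 1, 2, 3, 5, 9 → Type takes values {k, i, o} — violation; Zone=b: rows 7, 8 → Type takes values {f, k} — violation — fails.
1 of the 4 dependencies holds.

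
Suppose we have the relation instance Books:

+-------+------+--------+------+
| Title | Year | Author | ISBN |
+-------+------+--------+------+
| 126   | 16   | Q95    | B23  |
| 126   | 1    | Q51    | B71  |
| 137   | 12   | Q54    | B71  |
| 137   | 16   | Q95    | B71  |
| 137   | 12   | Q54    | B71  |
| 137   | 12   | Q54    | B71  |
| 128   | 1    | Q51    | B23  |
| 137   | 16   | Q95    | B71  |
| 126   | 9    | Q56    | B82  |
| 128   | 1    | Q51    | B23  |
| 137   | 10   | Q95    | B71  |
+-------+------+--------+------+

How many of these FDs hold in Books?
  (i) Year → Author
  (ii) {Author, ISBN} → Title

2

(i) Year → Author: every LHS value maps to a single RHS value — holds.
(ii) {Author, ISBN} → Title: every LHS value maps to a single RHS value — holds.
2 of the 2 dependencies hold.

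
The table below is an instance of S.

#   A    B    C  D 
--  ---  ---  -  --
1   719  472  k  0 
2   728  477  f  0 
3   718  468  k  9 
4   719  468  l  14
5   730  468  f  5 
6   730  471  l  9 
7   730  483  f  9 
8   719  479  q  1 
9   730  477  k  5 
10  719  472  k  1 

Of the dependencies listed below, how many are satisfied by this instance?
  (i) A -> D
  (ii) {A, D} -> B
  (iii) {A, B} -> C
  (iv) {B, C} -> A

2

(i) A -> D: A=719: rows 1, 4, 8, 10 → D takes values {0, 14, 1} — violation; A=730: rows 5, 6, 7, 9 → D takes values {5, 9} — violation — fails.
(ii) {A, D} -> B: (A=730, D=5): rows 5, 9 → B takes values {468, 477} — violation; (A=730, D=9): rows 6, 7 → B takes values {471, 483} — violation; (A=719, D=1): rows 8, 10 → B takes values {479, 472} — violation — fails.
(iii) {A, B} -> C: every LHS value maps to a single RHS value — holds.
(iv) {B, C} -> A: every LHS value maps to a single RHS value — holds.
2 of the 4 dependencies hold.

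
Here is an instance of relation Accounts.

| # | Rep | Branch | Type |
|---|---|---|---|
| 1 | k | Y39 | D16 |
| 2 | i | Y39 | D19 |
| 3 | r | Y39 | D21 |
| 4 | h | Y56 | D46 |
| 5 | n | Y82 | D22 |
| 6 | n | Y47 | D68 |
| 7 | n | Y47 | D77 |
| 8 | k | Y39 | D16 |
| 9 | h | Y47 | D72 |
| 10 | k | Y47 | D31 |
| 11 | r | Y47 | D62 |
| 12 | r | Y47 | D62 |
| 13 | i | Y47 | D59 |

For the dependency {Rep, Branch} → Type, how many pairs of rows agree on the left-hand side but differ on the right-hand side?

(Rep=k, Branch=Y39): all 2 rows agree on Type — 0 pairs.
(Rep=n, Branch=Y47): violating pairs (6,7) — 1 pair.
(Rep=r, Branch=Y47): all 2 rows agree on Type — 0 pairs.

1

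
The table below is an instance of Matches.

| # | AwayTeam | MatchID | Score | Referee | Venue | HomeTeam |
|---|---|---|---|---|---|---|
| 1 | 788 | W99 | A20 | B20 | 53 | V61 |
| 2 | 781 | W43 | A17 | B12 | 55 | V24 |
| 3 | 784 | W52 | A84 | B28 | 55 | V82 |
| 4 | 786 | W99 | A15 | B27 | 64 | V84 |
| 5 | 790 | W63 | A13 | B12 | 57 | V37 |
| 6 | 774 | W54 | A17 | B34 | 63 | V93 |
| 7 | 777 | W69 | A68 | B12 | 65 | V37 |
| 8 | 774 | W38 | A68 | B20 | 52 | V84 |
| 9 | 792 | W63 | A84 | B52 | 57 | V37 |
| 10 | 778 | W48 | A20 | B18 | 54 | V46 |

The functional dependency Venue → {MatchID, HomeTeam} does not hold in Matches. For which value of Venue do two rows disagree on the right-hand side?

55

Venue=53: row 1 → {MatchID,HomeTeam} = (W99, V61) ✓
Venue=55: rows 2, 3 → {MatchID,HomeTeam} takes values {(W43, V24), (W52, V82)} — violation
Venue=64: row 4 → {MatchID,HomeTeam} = (W99, V84) ✓
Venue=57: rows 5, 9 → {MatchID,HomeTeam} = (W63, V37), (W63, V37) ✓
Venue=63: row 6 → {MatchID,HomeTeam} = (W54, V93) ✓
Venue=65: row 7 → {MatchID,HomeTeam} = (W69, V37) ✓
Venue=52: row 8 → {MatchID,HomeTeam} = (W38, V84) ✓
Venue=54: row 10 → {MatchID,HomeTeam} = (W48, V46) ✓
The only Venue value with inconsistent RHS is Venue=55.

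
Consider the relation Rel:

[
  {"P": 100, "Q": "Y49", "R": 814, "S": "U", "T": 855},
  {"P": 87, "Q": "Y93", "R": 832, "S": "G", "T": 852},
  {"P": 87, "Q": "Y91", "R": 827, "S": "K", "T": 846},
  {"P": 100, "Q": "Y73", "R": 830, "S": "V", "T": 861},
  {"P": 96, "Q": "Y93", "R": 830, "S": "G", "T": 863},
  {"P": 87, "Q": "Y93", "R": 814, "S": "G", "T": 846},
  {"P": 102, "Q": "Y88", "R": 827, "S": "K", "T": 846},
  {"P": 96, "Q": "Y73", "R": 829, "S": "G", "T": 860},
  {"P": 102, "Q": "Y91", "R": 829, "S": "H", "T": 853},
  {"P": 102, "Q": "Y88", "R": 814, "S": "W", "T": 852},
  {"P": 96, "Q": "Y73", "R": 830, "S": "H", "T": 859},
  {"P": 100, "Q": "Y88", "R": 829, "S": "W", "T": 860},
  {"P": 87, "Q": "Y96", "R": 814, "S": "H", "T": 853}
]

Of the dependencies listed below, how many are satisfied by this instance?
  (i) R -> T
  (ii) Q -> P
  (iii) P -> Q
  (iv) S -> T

(i) R -> T: R=814: 4 rows → T takes values {855, 846, 852, 853} — violation; R=830: 3 rows → T takes values {861, 863, 859} — violation; R=829: 3 rows → T takes values {860, 853} — violation — fails.
(ii) Q -> P: Q=Y93: 3 rows → P takes values {87, 96} — violation; Q=Y91: 2 rows → P takes values {87, 102} — violation; Q=Y73: 3 rows → P takes values {100, 96} — violation; Q=Y88: 3 rows → P takes values {102, 100} — violation — fails.
(iii) P -> Q: P=100: 3 rows → Q takes values {Y49, Y73, Y88} — violation; P=87: 4 rows → Q takes values {Y93, Y91, Y96} — violation; P=96: 3 rows → Q takes values {Y93, Y73} — violation; P=102: 3 rows → Q takes values {Y88, Y91} — violation — fails.
(iv) S -> T: S=G: 4 rows → T takes values {852, 863, 846, 860} — violation; S=H: 3 rows → T takes values {853, 859} — violation; S=W: 2 rows → T takes values {852, 860} — violation — fails.
None of the 4 dependencies hold.

0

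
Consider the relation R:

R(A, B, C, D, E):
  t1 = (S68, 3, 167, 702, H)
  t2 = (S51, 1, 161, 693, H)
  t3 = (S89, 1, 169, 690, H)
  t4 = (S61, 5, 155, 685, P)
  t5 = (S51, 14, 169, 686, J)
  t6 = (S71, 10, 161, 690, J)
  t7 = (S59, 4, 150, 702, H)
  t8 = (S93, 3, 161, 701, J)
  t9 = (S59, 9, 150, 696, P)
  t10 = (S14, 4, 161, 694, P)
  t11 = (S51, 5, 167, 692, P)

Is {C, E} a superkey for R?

Rows 6 and 8 have the same {C, E} value (C=161, E=J) but are distinct tuples, so {C, E} does not determine every attribute — not a superkey.

No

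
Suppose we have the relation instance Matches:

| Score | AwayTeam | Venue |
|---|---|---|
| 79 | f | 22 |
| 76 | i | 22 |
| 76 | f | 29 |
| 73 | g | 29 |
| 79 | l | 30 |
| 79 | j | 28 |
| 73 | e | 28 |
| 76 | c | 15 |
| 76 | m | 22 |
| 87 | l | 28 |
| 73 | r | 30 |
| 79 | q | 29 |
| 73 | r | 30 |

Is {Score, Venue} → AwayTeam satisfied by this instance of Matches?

(Score=79, Venue=22): 1 row → AwayTeam = f ✓
(Score=76, Venue=22): 2 rows → AwayTeam takes values {i, m} — violation
(Score=76, Venue=29): 1 row → AwayTeam = f ✓
(Score=73, Venue=29): 1 row → AwayTeam = g ✓
(Score=79, Venue=30): 1 row → AwayTeam = l ✓
(Score=79, Venue=28): 1 row → AwayTeam = j ✓
(Score=73, Venue=28): 1 row → AwayTeam = e ✓
(Score=76, Venue=15): 1 row → AwayTeam = c ✓
(Score=87, Venue=28): 1 row → AwayTeam = l ✓
(Score=73, Venue=30): 2 rows → AwayTeam = r, r ✓
(Score=79, Venue=29): 1 row → AwayTeam = q ✓
Two rows agree on {Score, Venue} but differ on AwayTeam, so {Score, Venue} → AwayTeam does not hold.

No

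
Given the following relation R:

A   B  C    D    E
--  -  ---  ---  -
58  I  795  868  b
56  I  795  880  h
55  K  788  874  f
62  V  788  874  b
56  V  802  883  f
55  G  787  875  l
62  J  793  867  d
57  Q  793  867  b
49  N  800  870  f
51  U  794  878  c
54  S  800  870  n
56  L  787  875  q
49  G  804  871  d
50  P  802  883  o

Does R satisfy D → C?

D=868: 1 row → C = 795 ✓
D=880: 1 row → C = 795 ✓
D=874: 2 rows → C = 788, 788 ✓
D=883: 2 rows → C = 802, 802 ✓
D=875: 2 rows → C = 787, 787 ✓
D=867: 2 rows → C = 793, 793 ✓
D=870: 2 rows → C = 800, 800 ✓
D=878: 1 row → C = 794 ✓
D=871: 1 row → C = 804 ✓
Every D value is associated with a single C value, so D → C holds.

Yes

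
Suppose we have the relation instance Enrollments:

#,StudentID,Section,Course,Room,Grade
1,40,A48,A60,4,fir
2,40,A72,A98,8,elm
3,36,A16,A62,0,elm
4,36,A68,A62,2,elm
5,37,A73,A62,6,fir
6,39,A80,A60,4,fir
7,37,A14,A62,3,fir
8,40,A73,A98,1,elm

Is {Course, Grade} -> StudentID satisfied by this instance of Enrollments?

(Course=A60, Grade=fir): rows 1, 6 → StudentID takes values {40, 39} — violation
(Course=A98, Grade=elm): rows 2, 8 → StudentID = 40, 40 ✓
(Course=A62, Grade=elm): rows 3, 4 → StudentID = 36, 36 ✓
(Course=A62, Grade=fir): rows 5, 7 → StudentID = 37, 37 ✓
Two rows agree on {Course, Grade} but differ on StudentID, so {Course, Grade} -> StudentID does not hold.

No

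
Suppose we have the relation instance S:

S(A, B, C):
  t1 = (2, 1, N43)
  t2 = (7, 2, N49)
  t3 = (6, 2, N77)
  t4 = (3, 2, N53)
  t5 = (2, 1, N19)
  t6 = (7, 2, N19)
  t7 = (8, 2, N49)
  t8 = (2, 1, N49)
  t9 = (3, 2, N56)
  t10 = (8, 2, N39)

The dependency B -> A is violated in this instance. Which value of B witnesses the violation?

B=1: rows 1, 5, 8 → A = 2, 2, 2 ✓
B=2: rows 2, 3, 4, 6, 7, 9, 10 → A takes values {7, 6, 3, 8} — violation
The only B value with inconsistent A is B=2.

2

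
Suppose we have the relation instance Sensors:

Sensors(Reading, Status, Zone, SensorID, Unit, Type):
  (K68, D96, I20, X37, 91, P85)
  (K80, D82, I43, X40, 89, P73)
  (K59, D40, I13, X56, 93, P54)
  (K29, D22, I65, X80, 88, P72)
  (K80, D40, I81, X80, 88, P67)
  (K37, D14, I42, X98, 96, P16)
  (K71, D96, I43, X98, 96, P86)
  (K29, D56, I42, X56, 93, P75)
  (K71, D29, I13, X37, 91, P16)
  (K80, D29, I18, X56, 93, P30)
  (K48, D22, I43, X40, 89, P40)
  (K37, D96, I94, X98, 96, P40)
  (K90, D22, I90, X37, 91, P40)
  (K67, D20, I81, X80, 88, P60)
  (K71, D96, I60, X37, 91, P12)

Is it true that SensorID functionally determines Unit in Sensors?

Yes

SensorID=X37: 4 rows → Unit = 91, 91, 91, 91 ✓
SensorID=X40: 2 rows → Unit = 89, 89 ✓
SensorID=X56: 3 rows → Unit = 93, 93, 93 ✓
SensorID=X80: 3 rows → Unit = 88, 88, 88 ✓
SensorID=X98: 3 rows → Unit = 96, 96, 96 ✓
Every SensorID value is associated with a single Unit value, so SensorID → Unit holds.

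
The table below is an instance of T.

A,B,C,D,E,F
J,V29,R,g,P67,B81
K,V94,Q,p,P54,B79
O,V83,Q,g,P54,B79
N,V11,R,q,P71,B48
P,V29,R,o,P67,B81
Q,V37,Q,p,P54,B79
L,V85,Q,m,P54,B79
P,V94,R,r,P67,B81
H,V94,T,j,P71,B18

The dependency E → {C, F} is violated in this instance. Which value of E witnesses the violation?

E=P67: 3 rows → {C,F} = (R, B81), (R, B81), (R, B81) ✓
E=P54: 4 rows → {C,F} = (Q, B79), (Q, B79), (Q, B79), (Q, B79) ✓
E=P71: 2 rows → {C,F} takes values {(R, B48), (T, B18)} — violation
The only E value with inconsistent RHS is E=P71.

P71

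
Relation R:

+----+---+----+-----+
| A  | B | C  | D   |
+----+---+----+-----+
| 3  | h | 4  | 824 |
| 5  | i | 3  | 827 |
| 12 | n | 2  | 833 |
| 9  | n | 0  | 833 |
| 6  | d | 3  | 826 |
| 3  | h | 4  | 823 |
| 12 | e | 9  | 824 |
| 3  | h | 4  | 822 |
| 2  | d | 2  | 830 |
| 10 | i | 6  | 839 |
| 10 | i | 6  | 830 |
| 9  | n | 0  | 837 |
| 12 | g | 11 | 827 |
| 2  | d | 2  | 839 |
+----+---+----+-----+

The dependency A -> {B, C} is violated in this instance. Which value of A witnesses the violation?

A=3: 3 rows → {B,C} = (h, 4), (h, 4), (h, 4) ✓
A=5: 1 row → {B,C} = (i, 3) ✓
A=12: 3 rows → {B,C} takes values {(n, 2), (e, 9), (g, 11)} — violation
A=9: 2 rows → {B,C} = (n, 0), (n, 0) ✓
A=6: 1 row → {B,C} = (d, 3) ✓
A=2: 2 rows → {B,C} = (d, 2), (d, 2) ✓
A=10: 2 rows → {B,C} = (i, 6), (i, 6) ✓
The only A value with inconsistent RHS is A=12.

12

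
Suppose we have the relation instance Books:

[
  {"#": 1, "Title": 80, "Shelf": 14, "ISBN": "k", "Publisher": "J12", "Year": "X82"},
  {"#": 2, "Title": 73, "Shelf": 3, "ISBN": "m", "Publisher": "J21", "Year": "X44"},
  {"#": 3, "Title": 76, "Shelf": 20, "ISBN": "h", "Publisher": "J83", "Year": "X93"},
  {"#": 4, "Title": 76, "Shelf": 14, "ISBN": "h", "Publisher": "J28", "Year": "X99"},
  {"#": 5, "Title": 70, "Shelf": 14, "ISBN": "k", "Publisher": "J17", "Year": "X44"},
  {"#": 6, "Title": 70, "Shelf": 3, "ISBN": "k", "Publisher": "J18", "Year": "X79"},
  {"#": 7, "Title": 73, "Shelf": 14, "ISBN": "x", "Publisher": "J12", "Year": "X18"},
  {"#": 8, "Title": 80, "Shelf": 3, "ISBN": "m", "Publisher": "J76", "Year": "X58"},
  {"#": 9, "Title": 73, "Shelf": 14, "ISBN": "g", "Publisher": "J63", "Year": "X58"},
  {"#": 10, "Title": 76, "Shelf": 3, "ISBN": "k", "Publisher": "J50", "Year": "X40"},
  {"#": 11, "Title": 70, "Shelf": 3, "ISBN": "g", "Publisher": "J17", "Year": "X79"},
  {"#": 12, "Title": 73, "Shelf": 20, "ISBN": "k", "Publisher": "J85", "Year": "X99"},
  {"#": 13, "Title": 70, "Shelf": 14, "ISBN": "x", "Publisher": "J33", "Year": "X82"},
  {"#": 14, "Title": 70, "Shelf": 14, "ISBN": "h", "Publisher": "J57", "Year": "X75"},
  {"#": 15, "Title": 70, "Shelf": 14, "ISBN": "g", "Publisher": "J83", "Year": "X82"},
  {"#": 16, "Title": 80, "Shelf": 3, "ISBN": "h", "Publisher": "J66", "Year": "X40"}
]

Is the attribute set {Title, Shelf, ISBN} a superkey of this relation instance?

All 16 rows have distinct {Title, Shelf, ISBN} values, so {Title, Shelf, ISBN} → (all attributes) holds and {Title, Shelf, ISBN} is a superkey.

Yes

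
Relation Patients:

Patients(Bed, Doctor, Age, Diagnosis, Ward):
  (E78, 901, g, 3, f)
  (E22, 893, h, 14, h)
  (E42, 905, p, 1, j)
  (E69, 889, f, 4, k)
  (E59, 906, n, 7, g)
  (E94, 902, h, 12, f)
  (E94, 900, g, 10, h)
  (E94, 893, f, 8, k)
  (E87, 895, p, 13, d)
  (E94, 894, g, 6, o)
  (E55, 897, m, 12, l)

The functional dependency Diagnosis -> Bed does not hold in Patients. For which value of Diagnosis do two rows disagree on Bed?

12

Diagnosis=3: 1 row → Bed = E78 ✓
Diagnosis=14: 1 row → Bed = E22 ✓
Diagnosis=1: 1 row → Bed = E42 ✓
Diagnosis=4: 1 row → Bed = E69 ✓
Diagnosis=7: 1 row → Bed = E59 ✓
Diagnosis=12: 2 rows → Bed takes values {E94, E55} — violation
Diagnosis=10: 1 row → Bed = E94 ✓
Diagnosis=8: 1 row → Bed = E94 ✓
Diagnosis=13: 1 row → Bed = E87 ✓
Diagnosis=6: 1 row → Bed = E94 ✓
The only Diagnosis value with inconsistent Bed is Diagnosis=12.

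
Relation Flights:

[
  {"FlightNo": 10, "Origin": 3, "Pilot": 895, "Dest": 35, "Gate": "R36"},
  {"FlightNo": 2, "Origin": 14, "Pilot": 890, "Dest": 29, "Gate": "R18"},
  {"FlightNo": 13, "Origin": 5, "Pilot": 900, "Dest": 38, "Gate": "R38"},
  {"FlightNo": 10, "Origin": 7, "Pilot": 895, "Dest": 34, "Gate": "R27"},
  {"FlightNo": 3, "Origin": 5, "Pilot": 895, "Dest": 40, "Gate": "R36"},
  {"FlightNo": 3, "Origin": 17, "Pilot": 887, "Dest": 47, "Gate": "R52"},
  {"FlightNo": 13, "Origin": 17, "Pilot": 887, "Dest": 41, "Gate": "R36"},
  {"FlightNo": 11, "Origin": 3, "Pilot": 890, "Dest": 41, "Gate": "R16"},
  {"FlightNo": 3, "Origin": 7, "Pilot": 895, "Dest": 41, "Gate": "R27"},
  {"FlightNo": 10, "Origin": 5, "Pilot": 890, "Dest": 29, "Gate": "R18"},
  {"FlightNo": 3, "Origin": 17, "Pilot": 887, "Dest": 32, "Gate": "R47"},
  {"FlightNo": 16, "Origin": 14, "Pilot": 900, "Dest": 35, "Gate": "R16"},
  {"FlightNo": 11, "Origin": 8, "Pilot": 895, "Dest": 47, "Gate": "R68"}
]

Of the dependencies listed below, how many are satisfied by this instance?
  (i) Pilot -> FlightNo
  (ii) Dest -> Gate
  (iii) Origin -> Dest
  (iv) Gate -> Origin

(i) Pilot -> FlightNo: Pilot=895: 5 rows → FlightNo takes values {10, 3, 11} — violation; Pilot=890: 3 rows → FlightNo takes values {2, 11, 10} — violation; Pilot=900: 2 rows → FlightNo takes values {13, 16} — violation; Pilot=887: 3 rows → FlightNo takes values {3, 13} — violation — fails.
(ii) Dest -> Gate: Dest=35: 2 rows → Gate takes values {R36, R16} — violation; Dest=47: 2 rows → Gate takes values {R52, R68} — violation; Dest=41: 3 rows → Gate takes values {R36, R16, R27} — violation — fails.
(iii) Origin -> Dest: Origin=3: 2 rows → Dest takes values {35, 41} — violation; Origin=14: 2 rows → Dest takes values {29, 35} — violation; Origin=5: 3 rows → Dest takes values {38, 40, 29} — violation; Origin=7: 2 rows → Dest takes values {34, 41} — violation; Origin=17: 3 rows → Dest takes values {47, 41, 32} — violation — fails.
(iv) Gate -> Origin: Gate=R36: 3 rows → Origin takes values {3, 5, 17} — violation; Gate=R18: 2 rows → Origin takes values {14, 5} — violation; Gate=R16: 2 rows → Origin takes values {3, 14} — violation — fails.
None of the 4 dependencies hold.

0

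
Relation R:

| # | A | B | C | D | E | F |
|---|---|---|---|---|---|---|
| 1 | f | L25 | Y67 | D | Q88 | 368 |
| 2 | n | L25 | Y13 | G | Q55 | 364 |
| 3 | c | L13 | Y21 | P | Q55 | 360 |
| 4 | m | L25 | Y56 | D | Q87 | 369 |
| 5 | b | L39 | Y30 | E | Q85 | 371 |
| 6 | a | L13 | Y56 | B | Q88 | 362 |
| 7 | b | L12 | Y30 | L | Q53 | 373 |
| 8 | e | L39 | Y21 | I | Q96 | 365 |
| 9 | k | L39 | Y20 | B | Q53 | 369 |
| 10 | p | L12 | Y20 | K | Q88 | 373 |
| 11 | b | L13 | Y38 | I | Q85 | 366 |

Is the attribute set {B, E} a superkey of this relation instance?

All 11 rows have distinct {B, E} values, so {B, E} → (all attributes) holds and {B, E} is a superkey.

Yes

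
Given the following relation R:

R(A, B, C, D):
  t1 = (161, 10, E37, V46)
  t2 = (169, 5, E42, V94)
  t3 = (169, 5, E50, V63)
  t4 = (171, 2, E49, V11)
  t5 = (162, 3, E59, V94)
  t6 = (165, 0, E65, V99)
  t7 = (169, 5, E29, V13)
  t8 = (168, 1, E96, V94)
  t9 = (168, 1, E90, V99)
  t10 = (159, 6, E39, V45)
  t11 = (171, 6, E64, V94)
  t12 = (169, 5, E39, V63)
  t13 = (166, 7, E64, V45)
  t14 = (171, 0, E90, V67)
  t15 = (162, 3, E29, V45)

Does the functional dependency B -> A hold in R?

No

B=10: row 1 → A = 161 ✓
B=5: rows 2, 3, 7, 12 → A = 169, 169, 169, 169 ✓
B=2: row 4 → A = 171 ✓
B=3: rows 5, 15 → A = 162, 162 ✓
B=0: rows 6, 14 → A takes values {165, 171} — violation
B=1: rows 8, 9 → A = 168, 168 ✓
B=6: rows 10, 11 → A takes values {159, 171} — violation
B=7: row 13 → A = 166 ✓
Two rows agree on B but differ on A, so B -> A does not hold.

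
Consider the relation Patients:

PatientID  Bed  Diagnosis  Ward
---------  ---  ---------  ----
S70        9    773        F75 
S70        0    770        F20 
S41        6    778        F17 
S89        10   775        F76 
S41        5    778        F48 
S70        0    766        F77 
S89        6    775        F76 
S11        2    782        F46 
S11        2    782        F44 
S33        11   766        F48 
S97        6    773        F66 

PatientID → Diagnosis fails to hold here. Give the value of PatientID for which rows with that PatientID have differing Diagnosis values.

S70

PatientID=S70: 3 rows → Diagnosis takes values {773, 770, 766} — violation
PatientID=S41: 2 rows → Diagnosis = 778, 778 ✓
PatientID=S89: 2 rows → Diagnosis = 775, 775 ✓
PatientID=S11: 2 rows → Diagnosis = 782, 782 ✓
PatientID=S33: 1 row → Diagnosis = 766 ✓
PatientID=S97: 1 row → Diagnosis = 773 ✓
The only PatientID value with inconsistent Diagnosis is PatientID=S70.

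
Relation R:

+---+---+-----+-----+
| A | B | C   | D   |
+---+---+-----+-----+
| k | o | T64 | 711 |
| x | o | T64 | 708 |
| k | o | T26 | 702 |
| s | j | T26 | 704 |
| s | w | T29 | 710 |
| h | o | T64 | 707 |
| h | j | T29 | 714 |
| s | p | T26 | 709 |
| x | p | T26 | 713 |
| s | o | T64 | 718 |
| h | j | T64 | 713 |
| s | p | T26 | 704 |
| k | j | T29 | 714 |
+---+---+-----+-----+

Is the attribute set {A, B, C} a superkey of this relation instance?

Two distinct rows share (A=s, B=p, C=T26), so {A, B, C} does not determine every attribute — not a superkey.

No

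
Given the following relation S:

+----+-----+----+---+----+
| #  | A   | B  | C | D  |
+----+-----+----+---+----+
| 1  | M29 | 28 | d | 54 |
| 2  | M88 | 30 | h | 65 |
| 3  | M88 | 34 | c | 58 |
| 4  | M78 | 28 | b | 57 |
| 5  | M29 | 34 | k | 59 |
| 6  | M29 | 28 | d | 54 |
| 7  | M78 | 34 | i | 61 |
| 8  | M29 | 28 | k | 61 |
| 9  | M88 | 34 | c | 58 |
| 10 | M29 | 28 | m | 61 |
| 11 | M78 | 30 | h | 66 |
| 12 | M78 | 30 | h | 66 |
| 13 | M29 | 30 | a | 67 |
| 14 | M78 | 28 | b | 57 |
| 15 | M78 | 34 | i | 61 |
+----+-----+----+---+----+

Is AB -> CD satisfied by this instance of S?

(A=M29, B=28): rows 1, 6, 8, 10 → {C,D} takes values {(d, 54), (k, 61), (m, 61)} — violation
(A=M88, B=30): row 2 → {C,D} = (h, 65) ✓
(A=M88, B=34): rows 3, 9 → {C,D} = (c, 58), (c, 58) ✓
(A=M78, B=28): rows 4, 14 → {C,D} = (b, 57), (b, 57) ✓
(A=M29, B=34): row 5 → {C,D} = (k, 59) ✓
(A=M78, B=34): rows 7, 15 → {C,D} = (i, 61), (i, 61) ✓
(A=M78, B=30): rows 11, 12 → {C,D} = (h, 66), (h, 66) ✓
(A=M29, B=30): row 13 → {C,D} = (a, 67) ✓
Two rows agree on AB but differ on CD, so AB -> CD does not hold.

No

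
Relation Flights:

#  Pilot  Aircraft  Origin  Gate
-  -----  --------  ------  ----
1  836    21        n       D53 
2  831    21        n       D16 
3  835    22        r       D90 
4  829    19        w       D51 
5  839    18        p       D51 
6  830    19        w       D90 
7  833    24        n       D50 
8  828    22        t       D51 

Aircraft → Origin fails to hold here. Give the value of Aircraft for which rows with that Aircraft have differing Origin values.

22

Aircraft=21: rows 1, 2 → Origin = n, n ✓
Aircraft=22: rows 3, 8 → Origin takes values {r, t} — violation
Aircraft=19: rows 4, 6 → Origin = w, w ✓
Aircraft=18: row 5 → Origin = p ✓
Aircraft=24: row 7 → Origin = n ✓
The only Aircraft value with inconsistent Origin is Aircraft=22.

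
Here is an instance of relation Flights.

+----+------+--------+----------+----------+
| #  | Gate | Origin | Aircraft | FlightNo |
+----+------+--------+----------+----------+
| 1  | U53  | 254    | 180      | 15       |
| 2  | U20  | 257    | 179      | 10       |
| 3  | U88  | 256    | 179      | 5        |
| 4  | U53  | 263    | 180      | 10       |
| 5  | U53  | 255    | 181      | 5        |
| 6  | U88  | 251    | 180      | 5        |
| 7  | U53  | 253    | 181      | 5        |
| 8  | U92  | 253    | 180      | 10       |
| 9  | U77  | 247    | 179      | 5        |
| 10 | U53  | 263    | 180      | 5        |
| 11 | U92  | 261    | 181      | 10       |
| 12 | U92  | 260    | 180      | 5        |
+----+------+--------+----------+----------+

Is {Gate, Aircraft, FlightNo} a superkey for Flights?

No

Rows 5 and 7 have the same {Gate, Aircraft, FlightNo} value (Gate=U53, Aircraft=181, FlightNo=5) but are distinct tuples, so {Gate, Aircraft, FlightNo} does not determine every attribute — not a superkey.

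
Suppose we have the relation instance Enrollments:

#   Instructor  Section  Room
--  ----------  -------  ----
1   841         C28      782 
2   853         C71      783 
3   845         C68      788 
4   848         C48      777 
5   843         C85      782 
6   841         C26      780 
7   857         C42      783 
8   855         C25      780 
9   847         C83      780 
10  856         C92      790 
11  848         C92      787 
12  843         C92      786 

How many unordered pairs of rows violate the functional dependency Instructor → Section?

3

Instructor=841: violating pairs (1,6) — 1 pair.
Instructor=848: violating pairs (4,11) — 1 pair.
Instructor=843: violating pairs (5,12) — 1 pair.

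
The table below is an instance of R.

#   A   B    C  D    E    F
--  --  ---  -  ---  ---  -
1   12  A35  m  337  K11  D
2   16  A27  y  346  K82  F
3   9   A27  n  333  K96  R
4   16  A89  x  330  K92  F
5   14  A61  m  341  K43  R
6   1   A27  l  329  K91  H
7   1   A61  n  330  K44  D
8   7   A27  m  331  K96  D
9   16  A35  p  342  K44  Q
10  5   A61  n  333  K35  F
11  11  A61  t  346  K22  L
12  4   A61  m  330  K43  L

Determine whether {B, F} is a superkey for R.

Rows 11 and 12 have the same {B, F} value (B=A61, F=L) but are distinct tuples, so {B, F} does not determine every attribute — not a superkey.

No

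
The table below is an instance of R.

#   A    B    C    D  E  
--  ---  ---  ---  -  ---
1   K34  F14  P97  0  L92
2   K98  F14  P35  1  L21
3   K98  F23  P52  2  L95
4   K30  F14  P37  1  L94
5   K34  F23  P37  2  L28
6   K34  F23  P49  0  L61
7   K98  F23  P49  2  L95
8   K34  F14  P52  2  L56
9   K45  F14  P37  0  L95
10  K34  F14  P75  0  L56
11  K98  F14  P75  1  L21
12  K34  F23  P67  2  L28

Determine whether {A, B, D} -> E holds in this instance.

No

(A=K34, B=F14, D=0): rows 1, 10 → E takes values {L92, L56} — violation
(A=K98, B=F14, D=1): rows 2, 11 → E = L21, L21 ✓
(A=K98, B=F23, D=2): rows 3, 7 → E = L95, L95 ✓
(A=K30, B=F14, D=1): row 4 → E = L94 ✓
(A=K34, B=F23, D=2): rows 5, 12 → E = L28, L28 ✓
(A=K34, B=F23, D=0): row 6 → E = L61 ✓
(A=K34, B=F14, D=2): row 8 → E = L56 ✓
(A=K45, B=F14, D=0): row 9 → E = L95 ✓
Two rows agree on {A, B, D} but differ on E, so {A, B, D} -> E does not hold.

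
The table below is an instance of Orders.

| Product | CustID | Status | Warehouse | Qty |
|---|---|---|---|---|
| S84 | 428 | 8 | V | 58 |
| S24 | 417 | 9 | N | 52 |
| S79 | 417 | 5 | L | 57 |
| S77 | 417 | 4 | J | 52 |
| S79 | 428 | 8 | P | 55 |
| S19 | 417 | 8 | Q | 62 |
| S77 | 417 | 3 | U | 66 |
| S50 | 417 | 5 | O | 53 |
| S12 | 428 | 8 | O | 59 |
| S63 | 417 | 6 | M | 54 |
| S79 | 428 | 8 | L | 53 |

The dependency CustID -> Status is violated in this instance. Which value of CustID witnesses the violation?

CustID=428: 4 rows → Status = 8, 8, 8, 8 ✓
CustID=417: 7 rows → Status takes values {9, 5, 4, 8, 3, 6} — violation
The only CustID value with inconsistent Status is CustID=417.

417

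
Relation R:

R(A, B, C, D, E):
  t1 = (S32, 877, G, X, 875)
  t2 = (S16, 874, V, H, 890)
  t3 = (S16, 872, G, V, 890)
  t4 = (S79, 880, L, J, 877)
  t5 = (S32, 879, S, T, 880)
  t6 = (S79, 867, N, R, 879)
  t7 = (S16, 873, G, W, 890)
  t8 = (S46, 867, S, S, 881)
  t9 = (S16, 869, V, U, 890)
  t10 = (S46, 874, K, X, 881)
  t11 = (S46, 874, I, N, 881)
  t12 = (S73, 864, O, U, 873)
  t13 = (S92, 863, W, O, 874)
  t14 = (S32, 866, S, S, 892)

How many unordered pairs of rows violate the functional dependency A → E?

4

A=S32: violating pairs (1,5), (1,14), (5,14) — 3 pairs.
A=S16: all 4 rows agree on E — 0 pairs.
A=S79: violating pairs (4,6) — 1 pair.
A=S46: all 3 rows agree on E — 0 pairs.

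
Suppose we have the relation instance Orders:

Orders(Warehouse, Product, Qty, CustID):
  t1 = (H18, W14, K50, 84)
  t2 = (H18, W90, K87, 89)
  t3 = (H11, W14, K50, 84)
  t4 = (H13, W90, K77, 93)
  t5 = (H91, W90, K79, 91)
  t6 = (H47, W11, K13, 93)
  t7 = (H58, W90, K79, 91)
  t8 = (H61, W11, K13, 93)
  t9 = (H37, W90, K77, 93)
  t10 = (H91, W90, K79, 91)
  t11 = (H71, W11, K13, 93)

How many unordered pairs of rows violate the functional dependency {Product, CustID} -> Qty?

(Product=W14, CustID=84): all 2 rows agree on Qty — 0 pairs.
(Product=W90, CustID=93): all 2 rows agree on Qty — 0 pairs.
(Product=W90, CustID=91): all 3 rows agree on Qty — 0 pairs.
(Product=W11, CustID=93): all 3 rows agree on Qty — 0 pairs.

0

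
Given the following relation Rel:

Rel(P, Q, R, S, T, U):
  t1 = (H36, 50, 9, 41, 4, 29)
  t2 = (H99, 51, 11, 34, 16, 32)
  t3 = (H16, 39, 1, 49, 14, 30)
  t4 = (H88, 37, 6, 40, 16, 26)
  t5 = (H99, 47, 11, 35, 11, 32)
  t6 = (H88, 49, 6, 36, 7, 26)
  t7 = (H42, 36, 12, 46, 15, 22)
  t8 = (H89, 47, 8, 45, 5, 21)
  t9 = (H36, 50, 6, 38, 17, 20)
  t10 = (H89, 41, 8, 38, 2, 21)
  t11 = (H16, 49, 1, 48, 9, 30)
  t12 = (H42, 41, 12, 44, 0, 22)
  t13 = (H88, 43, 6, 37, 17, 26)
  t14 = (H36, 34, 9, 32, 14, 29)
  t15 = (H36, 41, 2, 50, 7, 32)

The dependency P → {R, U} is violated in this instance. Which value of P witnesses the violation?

P=H36: rows 1, 9, 14, 15 → {R,U} takes values {(9, 29), (6, 20), (2, 32)} — violation
P=H99: rows 2, 5 → {R,U} = (11, 32), (11, 32) ✓
P=H16: rows 3, 11 → {R,U} = (1, 30), (1, 30) ✓
P=H88: rows 4, 6, 13 → {R,U} = (6, 26), (6, 26), (6, 26) ✓
P=H42: rows 7, 12 → {R,U} = (12, 22), (12, 22) ✓
P=H89: rows 8, 10 → {R,U} = (8, 21), (8, 21) ✓
The only P value with inconsistent RHS is P=H36.

H36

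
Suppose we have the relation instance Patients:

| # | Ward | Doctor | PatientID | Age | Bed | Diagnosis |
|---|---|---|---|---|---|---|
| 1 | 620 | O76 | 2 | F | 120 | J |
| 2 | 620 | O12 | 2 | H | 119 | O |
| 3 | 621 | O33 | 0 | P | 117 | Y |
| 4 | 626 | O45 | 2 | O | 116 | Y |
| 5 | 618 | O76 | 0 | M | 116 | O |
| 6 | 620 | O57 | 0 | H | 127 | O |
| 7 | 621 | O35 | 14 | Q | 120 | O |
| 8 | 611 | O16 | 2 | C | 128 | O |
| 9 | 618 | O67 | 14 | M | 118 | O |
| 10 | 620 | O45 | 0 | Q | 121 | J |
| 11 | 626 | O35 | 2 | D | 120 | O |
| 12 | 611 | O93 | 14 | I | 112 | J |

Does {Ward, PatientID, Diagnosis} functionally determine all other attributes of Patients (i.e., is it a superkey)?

Yes

All 12 rows have distinct {Ward, PatientID, Diagnosis} values, so {Ward, PatientID, Diagnosis} → (all attributes) holds and {Ward, PatientID, Diagnosis} is a superkey.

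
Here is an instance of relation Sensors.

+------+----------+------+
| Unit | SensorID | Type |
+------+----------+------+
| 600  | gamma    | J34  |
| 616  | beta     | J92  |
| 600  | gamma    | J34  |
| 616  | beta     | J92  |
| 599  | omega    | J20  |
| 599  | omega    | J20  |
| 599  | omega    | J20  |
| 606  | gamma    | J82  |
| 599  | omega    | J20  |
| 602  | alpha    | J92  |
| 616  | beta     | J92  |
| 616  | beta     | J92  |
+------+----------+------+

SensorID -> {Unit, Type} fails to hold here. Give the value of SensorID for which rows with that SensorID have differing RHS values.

gamma

SensorID=gamma: 3 rows → {Unit,Type} takes values {(600, J34), (606, J82)} — violation
SensorID=beta: 4 rows → {Unit,Type} = (616, J92), (616, J92), (616, J92), (616, J92) ✓
SensorID=omega: 4 rows → {Unit,Type} = (599, J20), (599, J20), (599, J20), (599, J20) ✓
SensorID=alpha: 1 row → {Unit,Type} = (602, J92) ✓
The only SensorID value with inconsistent RHS is SensorID=gamma.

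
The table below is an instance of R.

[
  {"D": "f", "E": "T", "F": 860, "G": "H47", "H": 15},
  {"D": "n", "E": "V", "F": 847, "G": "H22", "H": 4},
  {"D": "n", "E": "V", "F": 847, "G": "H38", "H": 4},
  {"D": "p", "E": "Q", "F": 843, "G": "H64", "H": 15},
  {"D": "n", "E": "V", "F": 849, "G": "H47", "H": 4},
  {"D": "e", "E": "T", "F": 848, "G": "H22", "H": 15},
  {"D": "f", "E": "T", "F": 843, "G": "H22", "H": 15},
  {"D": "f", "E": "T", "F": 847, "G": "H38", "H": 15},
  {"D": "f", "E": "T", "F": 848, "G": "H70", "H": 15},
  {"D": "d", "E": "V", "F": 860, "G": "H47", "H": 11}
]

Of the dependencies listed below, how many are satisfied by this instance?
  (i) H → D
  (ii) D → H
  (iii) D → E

2

(i) H → D: H=15: 6 rows → D takes values {f, p, e} — violation — fails.
(ii) D → H: every LHS value maps to a single RHS value — holds.
(iii) D → E: every LHS value maps to a single RHS value — holds.
2 of the 3 dependencies hold.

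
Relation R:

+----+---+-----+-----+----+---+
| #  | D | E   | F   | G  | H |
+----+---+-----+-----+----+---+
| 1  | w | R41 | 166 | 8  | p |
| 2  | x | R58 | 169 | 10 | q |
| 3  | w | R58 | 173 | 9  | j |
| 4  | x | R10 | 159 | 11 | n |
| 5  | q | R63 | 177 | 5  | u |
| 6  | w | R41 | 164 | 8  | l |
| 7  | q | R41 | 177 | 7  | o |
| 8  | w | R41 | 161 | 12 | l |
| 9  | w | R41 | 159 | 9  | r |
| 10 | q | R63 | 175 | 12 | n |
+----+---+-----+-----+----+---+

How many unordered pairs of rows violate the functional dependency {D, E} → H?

(D=w, E=R41): violating pairs (1,6), (1,8), (1,9), (6,9), (8,9) — 5 pairs.
(D=q, E=R63): violating pairs (5,10) — 1 pair.

6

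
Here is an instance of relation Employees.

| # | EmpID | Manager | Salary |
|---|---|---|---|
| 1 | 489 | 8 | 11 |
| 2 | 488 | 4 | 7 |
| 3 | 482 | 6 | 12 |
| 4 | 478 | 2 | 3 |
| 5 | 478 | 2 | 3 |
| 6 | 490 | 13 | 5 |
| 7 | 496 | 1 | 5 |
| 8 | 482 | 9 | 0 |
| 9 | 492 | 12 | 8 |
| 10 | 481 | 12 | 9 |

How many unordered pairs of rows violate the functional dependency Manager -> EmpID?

1

Manager=2: all 2 rows agree on EmpID — 0 pairs.
Manager=12: violating pairs (9,10) — 1 pair.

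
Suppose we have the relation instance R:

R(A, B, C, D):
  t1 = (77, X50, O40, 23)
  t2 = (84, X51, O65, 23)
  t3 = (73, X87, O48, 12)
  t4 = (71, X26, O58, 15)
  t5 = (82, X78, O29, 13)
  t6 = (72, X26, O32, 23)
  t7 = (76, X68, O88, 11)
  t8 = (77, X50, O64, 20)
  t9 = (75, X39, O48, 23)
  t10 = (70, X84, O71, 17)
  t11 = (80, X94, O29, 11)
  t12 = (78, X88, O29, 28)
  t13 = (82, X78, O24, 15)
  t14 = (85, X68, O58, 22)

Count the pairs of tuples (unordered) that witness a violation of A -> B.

0

A=77: all 2 rows agree on B — 0 pairs.
A=82: all 2 rows agree on B — 0 pairs.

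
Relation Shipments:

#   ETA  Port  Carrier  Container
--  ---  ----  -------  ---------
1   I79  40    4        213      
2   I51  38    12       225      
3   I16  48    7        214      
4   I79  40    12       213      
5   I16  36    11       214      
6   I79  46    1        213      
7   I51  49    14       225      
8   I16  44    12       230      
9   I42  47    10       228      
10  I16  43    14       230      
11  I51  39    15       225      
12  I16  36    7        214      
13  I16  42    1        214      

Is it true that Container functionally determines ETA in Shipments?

Yes

Container=213: rows 1, 4, 6 → ETA = I79, I79, I79 ✓
Container=225: rows 2, 7, 11 → ETA = I51, I51, I51 ✓
Container=214: rows 3, 5, 12, 13 → ETA = I16, I16, I16, I16 ✓
Container=230: rows 8, 10 → ETA = I16, I16 ✓
Container=228: row 9 → ETA = I42 ✓
Every Container value is associated with a single ETA value, so Container → ETA holds.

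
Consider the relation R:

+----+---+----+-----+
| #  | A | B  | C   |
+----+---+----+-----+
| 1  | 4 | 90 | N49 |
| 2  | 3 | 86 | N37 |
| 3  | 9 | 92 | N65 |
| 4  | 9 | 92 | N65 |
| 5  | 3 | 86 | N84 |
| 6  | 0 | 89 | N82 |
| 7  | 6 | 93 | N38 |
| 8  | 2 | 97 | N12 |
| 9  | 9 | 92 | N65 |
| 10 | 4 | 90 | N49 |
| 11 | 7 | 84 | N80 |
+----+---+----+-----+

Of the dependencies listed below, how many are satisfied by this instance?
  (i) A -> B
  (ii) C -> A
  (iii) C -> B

(i) A -> B: every LHS value maps to a single RHS value — holds.
(ii) C -> A: every LHS value maps to a single RHS value — holds.
(iii) C -> B: every LHS value maps to a single RHS value — holds.
3 of the 3 dependencies hold.

3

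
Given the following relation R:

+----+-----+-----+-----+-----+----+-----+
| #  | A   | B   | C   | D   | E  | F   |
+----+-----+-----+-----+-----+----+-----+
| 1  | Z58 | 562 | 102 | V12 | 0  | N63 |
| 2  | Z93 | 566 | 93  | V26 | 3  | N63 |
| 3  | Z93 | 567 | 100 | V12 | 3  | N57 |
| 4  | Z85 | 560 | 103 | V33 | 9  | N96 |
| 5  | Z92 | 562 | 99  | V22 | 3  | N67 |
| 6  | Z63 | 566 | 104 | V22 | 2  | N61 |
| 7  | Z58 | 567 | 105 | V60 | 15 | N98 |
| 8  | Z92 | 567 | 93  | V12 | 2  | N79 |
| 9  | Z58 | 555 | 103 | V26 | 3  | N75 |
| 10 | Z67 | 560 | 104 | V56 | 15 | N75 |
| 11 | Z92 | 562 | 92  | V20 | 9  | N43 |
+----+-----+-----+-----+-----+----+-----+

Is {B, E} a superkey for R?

Yes

All 11 rows have distinct {B, E} values, so {B, E} → (all attributes) holds and {B, E} is a superkey.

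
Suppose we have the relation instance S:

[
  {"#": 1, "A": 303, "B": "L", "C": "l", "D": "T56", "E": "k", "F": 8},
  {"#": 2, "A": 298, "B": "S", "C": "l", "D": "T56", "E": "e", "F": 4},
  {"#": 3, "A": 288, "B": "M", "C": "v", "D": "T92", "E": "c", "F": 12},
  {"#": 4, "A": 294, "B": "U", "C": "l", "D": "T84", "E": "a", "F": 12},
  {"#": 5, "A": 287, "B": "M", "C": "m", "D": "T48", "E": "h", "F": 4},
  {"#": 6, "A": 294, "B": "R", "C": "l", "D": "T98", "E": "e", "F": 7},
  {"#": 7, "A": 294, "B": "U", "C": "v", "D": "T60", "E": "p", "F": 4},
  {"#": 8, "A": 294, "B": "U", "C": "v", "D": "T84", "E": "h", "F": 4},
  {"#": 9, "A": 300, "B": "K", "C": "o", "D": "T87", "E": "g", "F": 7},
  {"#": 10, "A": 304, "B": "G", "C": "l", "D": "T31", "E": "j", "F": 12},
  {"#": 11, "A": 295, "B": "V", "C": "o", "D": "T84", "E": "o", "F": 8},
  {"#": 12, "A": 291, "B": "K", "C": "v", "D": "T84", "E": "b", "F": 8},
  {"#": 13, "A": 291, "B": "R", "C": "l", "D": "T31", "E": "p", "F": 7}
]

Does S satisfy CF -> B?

(C=l, F=8): row 1 → B = L ✓
(C=l, F=4): row 2 → B = S ✓
(C=v, F=12): row 3 → B = M ✓
(C=l, F=12): rows 4, 10 → B takes values {U, G} — violation
(C=m, F=4): row 5 → B = M ✓
(C=l, F=7): rows 6, 13 → B = R, R ✓
(C=v, F=4): rows 7, 8 → B = U, U ✓
(C=o, F=7): row 9 → B = K ✓
(C=o, F=8): row 11 → B = V ✓
(C=v, F=8): row 12 → B = K ✓
Two rows agree on CF but differ on B, so CF -> B does not hold.

No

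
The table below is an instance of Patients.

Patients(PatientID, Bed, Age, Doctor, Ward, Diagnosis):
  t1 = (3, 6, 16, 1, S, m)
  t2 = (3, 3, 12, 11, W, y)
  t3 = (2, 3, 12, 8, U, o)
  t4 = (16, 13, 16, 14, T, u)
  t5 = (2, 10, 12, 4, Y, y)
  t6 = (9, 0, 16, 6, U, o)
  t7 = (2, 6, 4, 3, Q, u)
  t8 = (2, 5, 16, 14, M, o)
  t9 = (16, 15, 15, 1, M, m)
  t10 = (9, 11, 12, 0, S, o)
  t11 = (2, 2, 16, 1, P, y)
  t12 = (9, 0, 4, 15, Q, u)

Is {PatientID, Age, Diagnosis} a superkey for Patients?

All 12 rows have distinct {PatientID, Age, Diagnosis} values, so {PatientID, Age, Diagnosis} → (all attributes) holds and {PatientID, Age, Diagnosis} is a superkey.

Yes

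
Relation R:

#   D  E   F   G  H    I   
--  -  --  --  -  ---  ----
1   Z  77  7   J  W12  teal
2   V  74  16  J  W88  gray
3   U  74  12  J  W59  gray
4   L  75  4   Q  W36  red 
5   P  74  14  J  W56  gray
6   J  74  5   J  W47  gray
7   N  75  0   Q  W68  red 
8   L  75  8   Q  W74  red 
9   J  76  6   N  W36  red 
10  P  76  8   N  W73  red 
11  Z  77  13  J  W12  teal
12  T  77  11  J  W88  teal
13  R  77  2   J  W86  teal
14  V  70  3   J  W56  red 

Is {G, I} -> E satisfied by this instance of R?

(G=J, I=teal): rows 1, 11, 12, 13 → E = 77, 77, 77, 77 ✓
(G=J, I=gray): rows 2, 3, 5, 6 → E = 74, 74, 74, 74 ✓
(G=Q, I=red): rows 4, 7, 8 → E = 75, 75, 75 ✓
(G=N, I=red): rows 9, 10 → E = 76, 76 ✓
(G=J, I=red): row 14 → E = 70 ✓
Every {G, I} value is associated with a single E value, so {G, I} -> E holds.

Yes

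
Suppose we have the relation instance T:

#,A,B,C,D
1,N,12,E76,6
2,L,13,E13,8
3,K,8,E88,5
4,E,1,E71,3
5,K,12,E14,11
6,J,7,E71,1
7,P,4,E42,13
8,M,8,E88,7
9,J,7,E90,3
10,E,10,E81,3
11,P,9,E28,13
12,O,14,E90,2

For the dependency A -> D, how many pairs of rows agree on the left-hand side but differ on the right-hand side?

A=K: violating pairs (3,5) — 1 pair.
A=E: all 2 rows agree on D — 0 pairs.
A=J: violating pairs (6,9) — 1 pair.
A=P: all 2 rows agree on D — 0 pairs.

2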